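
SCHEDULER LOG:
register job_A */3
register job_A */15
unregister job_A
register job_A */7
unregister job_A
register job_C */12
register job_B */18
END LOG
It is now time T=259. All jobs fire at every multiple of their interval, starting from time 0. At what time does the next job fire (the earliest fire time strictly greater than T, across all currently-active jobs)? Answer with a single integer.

Answer: 264

Derivation:
Op 1: register job_A */3 -> active={job_A:*/3}
Op 2: register job_A */15 -> active={job_A:*/15}
Op 3: unregister job_A -> active={}
Op 4: register job_A */7 -> active={job_A:*/7}
Op 5: unregister job_A -> active={}
Op 6: register job_C */12 -> active={job_C:*/12}
Op 7: register job_B */18 -> active={job_B:*/18, job_C:*/12}
  job_B: interval 18, next fire after T=259 is 270
  job_C: interval 12, next fire after T=259 is 264
Earliest fire time = 264 (job job_C)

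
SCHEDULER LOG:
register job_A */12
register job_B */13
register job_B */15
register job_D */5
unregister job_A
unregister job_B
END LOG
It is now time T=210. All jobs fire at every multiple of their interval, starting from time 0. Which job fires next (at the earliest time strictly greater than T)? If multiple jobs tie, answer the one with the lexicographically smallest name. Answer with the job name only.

Op 1: register job_A */12 -> active={job_A:*/12}
Op 2: register job_B */13 -> active={job_A:*/12, job_B:*/13}
Op 3: register job_B */15 -> active={job_A:*/12, job_B:*/15}
Op 4: register job_D */5 -> active={job_A:*/12, job_B:*/15, job_D:*/5}
Op 5: unregister job_A -> active={job_B:*/15, job_D:*/5}
Op 6: unregister job_B -> active={job_D:*/5}
  job_D: interval 5, next fire after T=210 is 215
Earliest = 215, winner (lex tiebreak) = job_D

Answer: job_D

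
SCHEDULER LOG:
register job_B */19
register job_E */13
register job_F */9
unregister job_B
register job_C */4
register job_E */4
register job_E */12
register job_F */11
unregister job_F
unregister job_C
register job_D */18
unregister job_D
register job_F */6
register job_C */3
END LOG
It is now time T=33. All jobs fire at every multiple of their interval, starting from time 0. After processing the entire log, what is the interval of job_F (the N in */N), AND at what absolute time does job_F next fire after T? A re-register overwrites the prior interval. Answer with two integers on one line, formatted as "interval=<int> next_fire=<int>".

Answer: interval=6 next_fire=36

Derivation:
Op 1: register job_B */19 -> active={job_B:*/19}
Op 2: register job_E */13 -> active={job_B:*/19, job_E:*/13}
Op 3: register job_F */9 -> active={job_B:*/19, job_E:*/13, job_F:*/9}
Op 4: unregister job_B -> active={job_E:*/13, job_F:*/9}
Op 5: register job_C */4 -> active={job_C:*/4, job_E:*/13, job_F:*/9}
Op 6: register job_E */4 -> active={job_C:*/4, job_E:*/4, job_F:*/9}
Op 7: register job_E */12 -> active={job_C:*/4, job_E:*/12, job_F:*/9}
Op 8: register job_F */11 -> active={job_C:*/4, job_E:*/12, job_F:*/11}
Op 9: unregister job_F -> active={job_C:*/4, job_E:*/12}
Op 10: unregister job_C -> active={job_E:*/12}
Op 11: register job_D */18 -> active={job_D:*/18, job_E:*/12}
Op 12: unregister job_D -> active={job_E:*/12}
Op 13: register job_F */6 -> active={job_E:*/12, job_F:*/6}
Op 14: register job_C */3 -> active={job_C:*/3, job_E:*/12, job_F:*/6}
Final interval of job_F = 6
Next fire of job_F after T=33: (33//6+1)*6 = 36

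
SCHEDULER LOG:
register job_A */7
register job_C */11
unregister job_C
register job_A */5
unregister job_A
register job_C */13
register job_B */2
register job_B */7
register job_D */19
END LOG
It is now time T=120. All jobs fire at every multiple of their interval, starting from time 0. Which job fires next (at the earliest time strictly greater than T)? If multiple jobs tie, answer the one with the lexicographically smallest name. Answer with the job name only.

Op 1: register job_A */7 -> active={job_A:*/7}
Op 2: register job_C */11 -> active={job_A:*/7, job_C:*/11}
Op 3: unregister job_C -> active={job_A:*/7}
Op 4: register job_A */5 -> active={job_A:*/5}
Op 5: unregister job_A -> active={}
Op 6: register job_C */13 -> active={job_C:*/13}
Op 7: register job_B */2 -> active={job_B:*/2, job_C:*/13}
Op 8: register job_B */7 -> active={job_B:*/7, job_C:*/13}
Op 9: register job_D */19 -> active={job_B:*/7, job_C:*/13, job_D:*/19}
  job_B: interval 7, next fire after T=120 is 126
  job_C: interval 13, next fire after T=120 is 130
  job_D: interval 19, next fire after T=120 is 133
Earliest = 126, winner (lex tiebreak) = job_B

Answer: job_B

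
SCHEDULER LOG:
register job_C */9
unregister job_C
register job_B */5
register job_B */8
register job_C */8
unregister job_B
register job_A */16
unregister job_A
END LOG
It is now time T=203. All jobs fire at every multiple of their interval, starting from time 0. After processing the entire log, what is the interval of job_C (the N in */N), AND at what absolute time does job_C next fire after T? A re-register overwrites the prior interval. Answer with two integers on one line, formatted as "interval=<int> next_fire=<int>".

Answer: interval=8 next_fire=208

Derivation:
Op 1: register job_C */9 -> active={job_C:*/9}
Op 2: unregister job_C -> active={}
Op 3: register job_B */5 -> active={job_B:*/5}
Op 4: register job_B */8 -> active={job_B:*/8}
Op 5: register job_C */8 -> active={job_B:*/8, job_C:*/8}
Op 6: unregister job_B -> active={job_C:*/8}
Op 7: register job_A */16 -> active={job_A:*/16, job_C:*/8}
Op 8: unregister job_A -> active={job_C:*/8}
Final interval of job_C = 8
Next fire of job_C after T=203: (203//8+1)*8 = 208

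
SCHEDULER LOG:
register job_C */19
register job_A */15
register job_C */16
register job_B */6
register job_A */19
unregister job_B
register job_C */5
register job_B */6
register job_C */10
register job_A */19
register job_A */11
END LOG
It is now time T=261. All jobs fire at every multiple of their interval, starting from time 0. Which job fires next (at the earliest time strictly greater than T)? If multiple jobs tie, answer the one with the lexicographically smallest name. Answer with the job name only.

Answer: job_A

Derivation:
Op 1: register job_C */19 -> active={job_C:*/19}
Op 2: register job_A */15 -> active={job_A:*/15, job_C:*/19}
Op 3: register job_C */16 -> active={job_A:*/15, job_C:*/16}
Op 4: register job_B */6 -> active={job_A:*/15, job_B:*/6, job_C:*/16}
Op 5: register job_A */19 -> active={job_A:*/19, job_B:*/6, job_C:*/16}
Op 6: unregister job_B -> active={job_A:*/19, job_C:*/16}
Op 7: register job_C */5 -> active={job_A:*/19, job_C:*/5}
Op 8: register job_B */6 -> active={job_A:*/19, job_B:*/6, job_C:*/5}
Op 9: register job_C */10 -> active={job_A:*/19, job_B:*/6, job_C:*/10}
Op 10: register job_A */19 -> active={job_A:*/19, job_B:*/6, job_C:*/10}
Op 11: register job_A */11 -> active={job_A:*/11, job_B:*/6, job_C:*/10}
  job_A: interval 11, next fire after T=261 is 264
  job_B: interval 6, next fire after T=261 is 264
  job_C: interval 10, next fire after T=261 is 270
Earliest = 264, winner (lex tiebreak) = job_A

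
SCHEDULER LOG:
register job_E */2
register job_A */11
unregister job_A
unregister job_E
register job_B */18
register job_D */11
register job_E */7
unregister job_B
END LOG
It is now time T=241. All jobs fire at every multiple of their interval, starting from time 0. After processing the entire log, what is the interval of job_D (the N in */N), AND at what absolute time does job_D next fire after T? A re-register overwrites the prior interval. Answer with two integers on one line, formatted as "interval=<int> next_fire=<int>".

Answer: interval=11 next_fire=242

Derivation:
Op 1: register job_E */2 -> active={job_E:*/2}
Op 2: register job_A */11 -> active={job_A:*/11, job_E:*/2}
Op 3: unregister job_A -> active={job_E:*/2}
Op 4: unregister job_E -> active={}
Op 5: register job_B */18 -> active={job_B:*/18}
Op 6: register job_D */11 -> active={job_B:*/18, job_D:*/11}
Op 7: register job_E */7 -> active={job_B:*/18, job_D:*/11, job_E:*/7}
Op 8: unregister job_B -> active={job_D:*/11, job_E:*/7}
Final interval of job_D = 11
Next fire of job_D after T=241: (241//11+1)*11 = 242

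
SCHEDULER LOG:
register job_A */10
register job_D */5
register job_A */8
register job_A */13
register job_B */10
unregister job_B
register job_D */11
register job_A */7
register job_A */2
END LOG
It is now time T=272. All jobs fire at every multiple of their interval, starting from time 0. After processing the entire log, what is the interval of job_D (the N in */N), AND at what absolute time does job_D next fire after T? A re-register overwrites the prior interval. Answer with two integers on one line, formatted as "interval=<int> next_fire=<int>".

Op 1: register job_A */10 -> active={job_A:*/10}
Op 2: register job_D */5 -> active={job_A:*/10, job_D:*/5}
Op 3: register job_A */8 -> active={job_A:*/8, job_D:*/5}
Op 4: register job_A */13 -> active={job_A:*/13, job_D:*/5}
Op 5: register job_B */10 -> active={job_A:*/13, job_B:*/10, job_D:*/5}
Op 6: unregister job_B -> active={job_A:*/13, job_D:*/5}
Op 7: register job_D */11 -> active={job_A:*/13, job_D:*/11}
Op 8: register job_A */7 -> active={job_A:*/7, job_D:*/11}
Op 9: register job_A */2 -> active={job_A:*/2, job_D:*/11}
Final interval of job_D = 11
Next fire of job_D after T=272: (272//11+1)*11 = 275

Answer: interval=11 next_fire=275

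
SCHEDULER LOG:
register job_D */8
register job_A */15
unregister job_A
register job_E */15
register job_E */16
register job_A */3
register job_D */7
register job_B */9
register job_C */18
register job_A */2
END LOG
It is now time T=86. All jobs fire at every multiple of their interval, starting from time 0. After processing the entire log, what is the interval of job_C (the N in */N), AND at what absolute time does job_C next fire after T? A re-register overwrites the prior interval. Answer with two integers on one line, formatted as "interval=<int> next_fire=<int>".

Op 1: register job_D */8 -> active={job_D:*/8}
Op 2: register job_A */15 -> active={job_A:*/15, job_D:*/8}
Op 3: unregister job_A -> active={job_D:*/8}
Op 4: register job_E */15 -> active={job_D:*/8, job_E:*/15}
Op 5: register job_E */16 -> active={job_D:*/8, job_E:*/16}
Op 6: register job_A */3 -> active={job_A:*/3, job_D:*/8, job_E:*/16}
Op 7: register job_D */7 -> active={job_A:*/3, job_D:*/7, job_E:*/16}
Op 8: register job_B */9 -> active={job_A:*/3, job_B:*/9, job_D:*/7, job_E:*/16}
Op 9: register job_C */18 -> active={job_A:*/3, job_B:*/9, job_C:*/18, job_D:*/7, job_E:*/16}
Op 10: register job_A */2 -> active={job_A:*/2, job_B:*/9, job_C:*/18, job_D:*/7, job_E:*/16}
Final interval of job_C = 18
Next fire of job_C after T=86: (86//18+1)*18 = 90

Answer: interval=18 next_fire=90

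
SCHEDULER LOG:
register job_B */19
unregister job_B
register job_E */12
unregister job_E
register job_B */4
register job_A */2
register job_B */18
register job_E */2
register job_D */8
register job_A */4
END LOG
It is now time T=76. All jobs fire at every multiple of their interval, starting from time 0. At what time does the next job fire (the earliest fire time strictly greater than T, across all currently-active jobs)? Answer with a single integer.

Op 1: register job_B */19 -> active={job_B:*/19}
Op 2: unregister job_B -> active={}
Op 3: register job_E */12 -> active={job_E:*/12}
Op 4: unregister job_E -> active={}
Op 5: register job_B */4 -> active={job_B:*/4}
Op 6: register job_A */2 -> active={job_A:*/2, job_B:*/4}
Op 7: register job_B */18 -> active={job_A:*/2, job_B:*/18}
Op 8: register job_E */2 -> active={job_A:*/2, job_B:*/18, job_E:*/2}
Op 9: register job_D */8 -> active={job_A:*/2, job_B:*/18, job_D:*/8, job_E:*/2}
Op 10: register job_A */4 -> active={job_A:*/4, job_B:*/18, job_D:*/8, job_E:*/2}
  job_A: interval 4, next fire after T=76 is 80
  job_B: interval 18, next fire after T=76 is 90
  job_D: interval 8, next fire after T=76 is 80
  job_E: interval 2, next fire after T=76 is 78
Earliest fire time = 78 (job job_E)

Answer: 78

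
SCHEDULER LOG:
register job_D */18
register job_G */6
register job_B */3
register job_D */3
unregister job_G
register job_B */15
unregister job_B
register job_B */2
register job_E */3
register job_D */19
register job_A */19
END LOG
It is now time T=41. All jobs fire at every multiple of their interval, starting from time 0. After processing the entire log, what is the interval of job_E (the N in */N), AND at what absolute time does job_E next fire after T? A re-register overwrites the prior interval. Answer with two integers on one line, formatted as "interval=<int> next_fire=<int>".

Answer: interval=3 next_fire=42

Derivation:
Op 1: register job_D */18 -> active={job_D:*/18}
Op 2: register job_G */6 -> active={job_D:*/18, job_G:*/6}
Op 3: register job_B */3 -> active={job_B:*/3, job_D:*/18, job_G:*/6}
Op 4: register job_D */3 -> active={job_B:*/3, job_D:*/3, job_G:*/6}
Op 5: unregister job_G -> active={job_B:*/3, job_D:*/3}
Op 6: register job_B */15 -> active={job_B:*/15, job_D:*/3}
Op 7: unregister job_B -> active={job_D:*/3}
Op 8: register job_B */2 -> active={job_B:*/2, job_D:*/3}
Op 9: register job_E */3 -> active={job_B:*/2, job_D:*/3, job_E:*/3}
Op 10: register job_D */19 -> active={job_B:*/2, job_D:*/19, job_E:*/3}
Op 11: register job_A */19 -> active={job_A:*/19, job_B:*/2, job_D:*/19, job_E:*/3}
Final interval of job_E = 3
Next fire of job_E after T=41: (41//3+1)*3 = 42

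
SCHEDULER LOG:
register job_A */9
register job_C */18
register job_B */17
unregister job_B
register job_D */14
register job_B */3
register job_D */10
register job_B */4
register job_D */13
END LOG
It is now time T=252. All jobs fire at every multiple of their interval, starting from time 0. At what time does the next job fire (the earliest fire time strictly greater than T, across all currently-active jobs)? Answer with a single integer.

Answer: 256

Derivation:
Op 1: register job_A */9 -> active={job_A:*/9}
Op 2: register job_C */18 -> active={job_A:*/9, job_C:*/18}
Op 3: register job_B */17 -> active={job_A:*/9, job_B:*/17, job_C:*/18}
Op 4: unregister job_B -> active={job_A:*/9, job_C:*/18}
Op 5: register job_D */14 -> active={job_A:*/9, job_C:*/18, job_D:*/14}
Op 6: register job_B */3 -> active={job_A:*/9, job_B:*/3, job_C:*/18, job_D:*/14}
Op 7: register job_D */10 -> active={job_A:*/9, job_B:*/3, job_C:*/18, job_D:*/10}
Op 8: register job_B */4 -> active={job_A:*/9, job_B:*/4, job_C:*/18, job_D:*/10}
Op 9: register job_D */13 -> active={job_A:*/9, job_B:*/4, job_C:*/18, job_D:*/13}
  job_A: interval 9, next fire after T=252 is 261
  job_B: interval 4, next fire after T=252 is 256
  job_C: interval 18, next fire after T=252 is 270
  job_D: interval 13, next fire after T=252 is 260
Earliest fire time = 256 (job job_B)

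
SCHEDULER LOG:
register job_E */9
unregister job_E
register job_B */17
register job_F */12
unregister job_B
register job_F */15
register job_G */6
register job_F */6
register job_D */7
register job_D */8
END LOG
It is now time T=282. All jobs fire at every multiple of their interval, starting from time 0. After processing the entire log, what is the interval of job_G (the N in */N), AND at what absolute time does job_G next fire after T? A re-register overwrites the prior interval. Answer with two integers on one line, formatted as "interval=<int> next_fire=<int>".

Answer: interval=6 next_fire=288

Derivation:
Op 1: register job_E */9 -> active={job_E:*/9}
Op 2: unregister job_E -> active={}
Op 3: register job_B */17 -> active={job_B:*/17}
Op 4: register job_F */12 -> active={job_B:*/17, job_F:*/12}
Op 5: unregister job_B -> active={job_F:*/12}
Op 6: register job_F */15 -> active={job_F:*/15}
Op 7: register job_G */6 -> active={job_F:*/15, job_G:*/6}
Op 8: register job_F */6 -> active={job_F:*/6, job_G:*/6}
Op 9: register job_D */7 -> active={job_D:*/7, job_F:*/6, job_G:*/6}
Op 10: register job_D */8 -> active={job_D:*/8, job_F:*/6, job_G:*/6}
Final interval of job_G = 6
Next fire of job_G after T=282: (282//6+1)*6 = 288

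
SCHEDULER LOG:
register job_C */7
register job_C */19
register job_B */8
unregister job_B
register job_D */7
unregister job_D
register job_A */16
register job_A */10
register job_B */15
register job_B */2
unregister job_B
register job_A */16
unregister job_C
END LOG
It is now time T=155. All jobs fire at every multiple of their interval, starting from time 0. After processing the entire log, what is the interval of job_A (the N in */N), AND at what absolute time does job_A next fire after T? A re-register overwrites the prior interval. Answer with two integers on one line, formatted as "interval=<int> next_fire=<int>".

Answer: interval=16 next_fire=160

Derivation:
Op 1: register job_C */7 -> active={job_C:*/7}
Op 2: register job_C */19 -> active={job_C:*/19}
Op 3: register job_B */8 -> active={job_B:*/8, job_C:*/19}
Op 4: unregister job_B -> active={job_C:*/19}
Op 5: register job_D */7 -> active={job_C:*/19, job_D:*/7}
Op 6: unregister job_D -> active={job_C:*/19}
Op 7: register job_A */16 -> active={job_A:*/16, job_C:*/19}
Op 8: register job_A */10 -> active={job_A:*/10, job_C:*/19}
Op 9: register job_B */15 -> active={job_A:*/10, job_B:*/15, job_C:*/19}
Op 10: register job_B */2 -> active={job_A:*/10, job_B:*/2, job_C:*/19}
Op 11: unregister job_B -> active={job_A:*/10, job_C:*/19}
Op 12: register job_A */16 -> active={job_A:*/16, job_C:*/19}
Op 13: unregister job_C -> active={job_A:*/16}
Final interval of job_A = 16
Next fire of job_A after T=155: (155//16+1)*16 = 160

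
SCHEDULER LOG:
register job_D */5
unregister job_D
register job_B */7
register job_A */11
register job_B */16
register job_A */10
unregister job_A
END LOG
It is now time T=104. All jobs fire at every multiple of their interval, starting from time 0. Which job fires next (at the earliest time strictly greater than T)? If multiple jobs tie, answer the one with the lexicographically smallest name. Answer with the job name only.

Answer: job_B

Derivation:
Op 1: register job_D */5 -> active={job_D:*/5}
Op 2: unregister job_D -> active={}
Op 3: register job_B */7 -> active={job_B:*/7}
Op 4: register job_A */11 -> active={job_A:*/11, job_B:*/7}
Op 5: register job_B */16 -> active={job_A:*/11, job_B:*/16}
Op 6: register job_A */10 -> active={job_A:*/10, job_B:*/16}
Op 7: unregister job_A -> active={job_B:*/16}
  job_B: interval 16, next fire after T=104 is 112
Earliest = 112, winner (lex tiebreak) = job_B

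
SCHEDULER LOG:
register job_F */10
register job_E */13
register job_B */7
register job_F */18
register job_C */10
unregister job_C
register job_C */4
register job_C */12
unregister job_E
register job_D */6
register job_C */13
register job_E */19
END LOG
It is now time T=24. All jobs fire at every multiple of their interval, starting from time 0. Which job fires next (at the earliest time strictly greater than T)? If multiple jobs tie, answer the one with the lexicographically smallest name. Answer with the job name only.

Op 1: register job_F */10 -> active={job_F:*/10}
Op 2: register job_E */13 -> active={job_E:*/13, job_F:*/10}
Op 3: register job_B */7 -> active={job_B:*/7, job_E:*/13, job_F:*/10}
Op 4: register job_F */18 -> active={job_B:*/7, job_E:*/13, job_F:*/18}
Op 5: register job_C */10 -> active={job_B:*/7, job_C:*/10, job_E:*/13, job_F:*/18}
Op 6: unregister job_C -> active={job_B:*/7, job_E:*/13, job_F:*/18}
Op 7: register job_C */4 -> active={job_B:*/7, job_C:*/4, job_E:*/13, job_F:*/18}
Op 8: register job_C */12 -> active={job_B:*/7, job_C:*/12, job_E:*/13, job_F:*/18}
Op 9: unregister job_E -> active={job_B:*/7, job_C:*/12, job_F:*/18}
Op 10: register job_D */6 -> active={job_B:*/7, job_C:*/12, job_D:*/6, job_F:*/18}
Op 11: register job_C */13 -> active={job_B:*/7, job_C:*/13, job_D:*/6, job_F:*/18}
Op 12: register job_E */19 -> active={job_B:*/7, job_C:*/13, job_D:*/6, job_E:*/19, job_F:*/18}
  job_B: interval 7, next fire after T=24 is 28
  job_C: interval 13, next fire after T=24 is 26
  job_D: interval 6, next fire after T=24 is 30
  job_E: interval 19, next fire after T=24 is 38
  job_F: interval 18, next fire after T=24 is 36
Earliest = 26, winner (lex tiebreak) = job_C

Answer: job_C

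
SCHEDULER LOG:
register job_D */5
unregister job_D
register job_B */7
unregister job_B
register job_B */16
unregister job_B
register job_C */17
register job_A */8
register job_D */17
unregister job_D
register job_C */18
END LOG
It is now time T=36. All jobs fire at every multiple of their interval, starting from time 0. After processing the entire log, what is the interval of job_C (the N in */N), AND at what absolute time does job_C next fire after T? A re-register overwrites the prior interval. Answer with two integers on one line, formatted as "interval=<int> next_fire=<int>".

Op 1: register job_D */5 -> active={job_D:*/5}
Op 2: unregister job_D -> active={}
Op 3: register job_B */7 -> active={job_B:*/7}
Op 4: unregister job_B -> active={}
Op 5: register job_B */16 -> active={job_B:*/16}
Op 6: unregister job_B -> active={}
Op 7: register job_C */17 -> active={job_C:*/17}
Op 8: register job_A */8 -> active={job_A:*/8, job_C:*/17}
Op 9: register job_D */17 -> active={job_A:*/8, job_C:*/17, job_D:*/17}
Op 10: unregister job_D -> active={job_A:*/8, job_C:*/17}
Op 11: register job_C */18 -> active={job_A:*/8, job_C:*/18}
Final interval of job_C = 18
Next fire of job_C after T=36: (36//18+1)*18 = 54

Answer: interval=18 next_fire=54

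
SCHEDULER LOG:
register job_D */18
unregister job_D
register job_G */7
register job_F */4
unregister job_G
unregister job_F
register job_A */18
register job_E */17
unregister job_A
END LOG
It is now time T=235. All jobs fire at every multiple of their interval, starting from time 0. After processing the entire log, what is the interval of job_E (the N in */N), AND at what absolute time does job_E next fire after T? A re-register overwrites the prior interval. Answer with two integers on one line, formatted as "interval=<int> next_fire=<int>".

Answer: interval=17 next_fire=238

Derivation:
Op 1: register job_D */18 -> active={job_D:*/18}
Op 2: unregister job_D -> active={}
Op 3: register job_G */7 -> active={job_G:*/7}
Op 4: register job_F */4 -> active={job_F:*/4, job_G:*/7}
Op 5: unregister job_G -> active={job_F:*/4}
Op 6: unregister job_F -> active={}
Op 7: register job_A */18 -> active={job_A:*/18}
Op 8: register job_E */17 -> active={job_A:*/18, job_E:*/17}
Op 9: unregister job_A -> active={job_E:*/17}
Final interval of job_E = 17
Next fire of job_E after T=235: (235//17+1)*17 = 238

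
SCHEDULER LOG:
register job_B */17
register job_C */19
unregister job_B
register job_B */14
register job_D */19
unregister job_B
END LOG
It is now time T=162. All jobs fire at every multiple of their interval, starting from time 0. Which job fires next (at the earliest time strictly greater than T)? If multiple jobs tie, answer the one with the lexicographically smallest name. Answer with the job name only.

Answer: job_C

Derivation:
Op 1: register job_B */17 -> active={job_B:*/17}
Op 2: register job_C */19 -> active={job_B:*/17, job_C:*/19}
Op 3: unregister job_B -> active={job_C:*/19}
Op 4: register job_B */14 -> active={job_B:*/14, job_C:*/19}
Op 5: register job_D */19 -> active={job_B:*/14, job_C:*/19, job_D:*/19}
Op 6: unregister job_B -> active={job_C:*/19, job_D:*/19}
  job_C: interval 19, next fire after T=162 is 171
  job_D: interval 19, next fire after T=162 is 171
Earliest = 171, winner (lex tiebreak) = job_C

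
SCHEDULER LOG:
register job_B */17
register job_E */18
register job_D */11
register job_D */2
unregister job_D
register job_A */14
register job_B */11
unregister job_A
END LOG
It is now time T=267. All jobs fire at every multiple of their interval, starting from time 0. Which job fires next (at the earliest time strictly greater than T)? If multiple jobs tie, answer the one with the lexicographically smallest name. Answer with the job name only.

Op 1: register job_B */17 -> active={job_B:*/17}
Op 2: register job_E */18 -> active={job_B:*/17, job_E:*/18}
Op 3: register job_D */11 -> active={job_B:*/17, job_D:*/11, job_E:*/18}
Op 4: register job_D */2 -> active={job_B:*/17, job_D:*/2, job_E:*/18}
Op 5: unregister job_D -> active={job_B:*/17, job_E:*/18}
Op 6: register job_A */14 -> active={job_A:*/14, job_B:*/17, job_E:*/18}
Op 7: register job_B */11 -> active={job_A:*/14, job_B:*/11, job_E:*/18}
Op 8: unregister job_A -> active={job_B:*/11, job_E:*/18}
  job_B: interval 11, next fire after T=267 is 275
  job_E: interval 18, next fire after T=267 is 270
Earliest = 270, winner (lex tiebreak) = job_E

Answer: job_E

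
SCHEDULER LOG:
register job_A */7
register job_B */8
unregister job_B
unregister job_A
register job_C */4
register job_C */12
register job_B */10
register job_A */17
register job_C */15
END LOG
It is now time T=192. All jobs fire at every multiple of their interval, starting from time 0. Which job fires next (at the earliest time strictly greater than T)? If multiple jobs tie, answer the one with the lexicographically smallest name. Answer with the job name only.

Op 1: register job_A */7 -> active={job_A:*/7}
Op 2: register job_B */8 -> active={job_A:*/7, job_B:*/8}
Op 3: unregister job_B -> active={job_A:*/7}
Op 4: unregister job_A -> active={}
Op 5: register job_C */4 -> active={job_C:*/4}
Op 6: register job_C */12 -> active={job_C:*/12}
Op 7: register job_B */10 -> active={job_B:*/10, job_C:*/12}
Op 8: register job_A */17 -> active={job_A:*/17, job_B:*/10, job_C:*/12}
Op 9: register job_C */15 -> active={job_A:*/17, job_B:*/10, job_C:*/15}
  job_A: interval 17, next fire after T=192 is 204
  job_B: interval 10, next fire after T=192 is 200
  job_C: interval 15, next fire after T=192 is 195
Earliest = 195, winner (lex tiebreak) = job_C

Answer: job_C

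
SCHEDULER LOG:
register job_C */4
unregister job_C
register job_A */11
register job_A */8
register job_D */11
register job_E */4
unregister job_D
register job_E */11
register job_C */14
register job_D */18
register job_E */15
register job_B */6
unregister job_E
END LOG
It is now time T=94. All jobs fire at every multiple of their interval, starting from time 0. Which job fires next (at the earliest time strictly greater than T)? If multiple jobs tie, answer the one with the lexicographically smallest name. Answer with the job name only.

Op 1: register job_C */4 -> active={job_C:*/4}
Op 2: unregister job_C -> active={}
Op 3: register job_A */11 -> active={job_A:*/11}
Op 4: register job_A */8 -> active={job_A:*/8}
Op 5: register job_D */11 -> active={job_A:*/8, job_D:*/11}
Op 6: register job_E */4 -> active={job_A:*/8, job_D:*/11, job_E:*/4}
Op 7: unregister job_D -> active={job_A:*/8, job_E:*/4}
Op 8: register job_E */11 -> active={job_A:*/8, job_E:*/11}
Op 9: register job_C */14 -> active={job_A:*/8, job_C:*/14, job_E:*/11}
Op 10: register job_D */18 -> active={job_A:*/8, job_C:*/14, job_D:*/18, job_E:*/11}
Op 11: register job_E */15 -> active={job_A:*/8, job_C:*/14, job_D:*/18, job_E:*/15}
Op 12: register job_B */6 -> active={job_A:*/8, job_B:*/6, job_C:*/14, job_D:*/18, job_E:*/15}
Op 13: unregister job_E -> active={job_A:*/8, job_B:*/6, job_C:*/14, job_D:*/18}
  job_A: interval 8, next fire after T=94 is 96
  job_B: interval 6, next fire after T=94 is 96
  job_C: interval 14, next fire after T=94 is 98
  job_D: interval 18, next fire after T=94 is 108
Earliest = 96, winner (lex tiebreak) = job_A

Answer: job_A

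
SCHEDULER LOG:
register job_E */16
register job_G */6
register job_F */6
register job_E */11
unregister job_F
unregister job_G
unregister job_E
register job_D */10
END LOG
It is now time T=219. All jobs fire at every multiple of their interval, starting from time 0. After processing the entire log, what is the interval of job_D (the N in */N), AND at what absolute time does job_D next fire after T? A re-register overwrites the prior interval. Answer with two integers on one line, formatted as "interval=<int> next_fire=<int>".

Op 1: register job_E */16 -> active={job_E:*/16}
Op 2: register job_G */6 -> active={job_E:*/16, job_G:*/6}
Op 3: register job_F */6 -> active={job_E:*/16, job_F:*/6, job_G:*/6}
Op 4: register job_E */11 -> active={job_E:*/11, job_F:*/6, job_G:*/6}
Op 5: unregister job_F -> active={job_E:*/11, job_G:*/6}
Op 6: unregister job_G -> active={job_E:*/11}
Op 7: unregister job_E -> active={}
Op 8: register job_D */10 -> active={job_D:*/10}
Final interval of job_D = 10
Next fire of job_D after T=219: (219//10+1)*10 = 220

Answer: interval=10 next_fire=220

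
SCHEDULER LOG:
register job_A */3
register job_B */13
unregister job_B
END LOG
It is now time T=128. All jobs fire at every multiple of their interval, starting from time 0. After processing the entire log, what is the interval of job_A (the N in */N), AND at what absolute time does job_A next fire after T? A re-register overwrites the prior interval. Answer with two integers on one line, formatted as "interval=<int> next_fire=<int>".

Answer: interval=3 next_fire=129

Derivation:
Op 1: register job_A */3 -> active={job_A:*/3}
Op 2: register job_B */13 -> active={job_A:*/3, job_B:*/13}
Op 3: unregister job_B -> active={job_A:*/3}
Final interval of job_A = 3
Next fire of job_A after T=128: (128//3+1)*3 = 129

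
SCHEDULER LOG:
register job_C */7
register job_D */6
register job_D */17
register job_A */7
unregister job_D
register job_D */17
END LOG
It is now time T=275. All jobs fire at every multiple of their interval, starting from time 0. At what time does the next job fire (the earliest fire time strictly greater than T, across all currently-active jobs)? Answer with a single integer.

Answer: 280

Derivation:
Op 1: register job_C */7 -> active={job_C:*/7}
Op 2: register job_D */6 -> active={job_C:*/7, job_D:*/6}
Op 3: register job_D */17 -> active={job_C:*/7, job_D:*/17}
Op 4: register job_A */7 -> active={job_A:*/7, job_C:*/7, job_D:*/17}
Op 5: unregister job_D -> active={job_A:*/7, job_C:*/7}
Op 6: register job_D */17 -> active={job_A:*/7, job_C:*/7, job_D:*/17}
  job_A: interval 7, next fire after T=275 is 280
  job_C: interval 7, next fire after T=275 is 280
  job_D: interval 17, next fire after T=275 is 289
Earliest fire time = 280 (job job_A)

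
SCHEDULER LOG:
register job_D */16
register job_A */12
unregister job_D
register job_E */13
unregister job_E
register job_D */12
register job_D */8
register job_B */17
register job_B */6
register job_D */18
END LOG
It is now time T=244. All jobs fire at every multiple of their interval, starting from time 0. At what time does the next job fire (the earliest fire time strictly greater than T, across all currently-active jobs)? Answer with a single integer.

Op 1: register job_D */16 -> active={job_D:*/16}
Op 2: register job_A */12 -> active={job_A:*/12, job_D:*/16}
Op 3: unregister job_D -> active={job_A:*/12}
Op 4: register job_E */13 -> active={job_A:*/12, job_E:*/13}
Op 5: unregister job_E -> active={job_A:*/12}
Op 6: register job_D */12 -> active={job_A:*/12, job_D:*/12}
Op 7: register job_D */8 -> active={job_A:*/12, job_D:*/8}
Op 8: register job_B */17 -> active={job_A:*/12, job_B:*/17, job_D:*/8}
Op 9: register job_B */6 -> active={job_A:*/12, job_B:*/6, job_D:*/8}
Op 10: register job_D */18 -> active={job_A:*/12, job_B:*/6, job_D:*/18}
  job_A: interval 12, next fire after T=244 is 252
  job_B: interval 6, next fire after T=244 is 246
  job_D: interval 18, next fire after T=244 is 252
Earliest fire time = 246 (job job_B)

Answer: 246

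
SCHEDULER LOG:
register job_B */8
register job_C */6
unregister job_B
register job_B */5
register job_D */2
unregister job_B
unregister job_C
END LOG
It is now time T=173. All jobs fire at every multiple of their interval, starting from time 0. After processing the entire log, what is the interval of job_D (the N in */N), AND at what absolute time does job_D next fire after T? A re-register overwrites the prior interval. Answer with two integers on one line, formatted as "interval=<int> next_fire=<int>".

Answer: interval=2 next_fire=174

Derivation:
Op 1: register job_B */8 -> active={job_B:*/8}
Op 2: register job_C */6 -> active={job_B:*/8, job_C:*/6}
Op 3: unregister job_B -> active={job_C:*/6}
Op 4: register job_B */5 -> active={job_B:*/5, job_C:*/6}
Op 5: register job_D */2 -> active={job_B:*/5, job_C:*/6, job_D:*/2}
Op 6: unregister job_B -> active={job_C:*/6, job_D:*/2}
Op 7: unregister job_C -> active={job_D:*/2}
Final interval of job_D = 2
Next fire of job_D after T=173: (173//2+1)*2 = 174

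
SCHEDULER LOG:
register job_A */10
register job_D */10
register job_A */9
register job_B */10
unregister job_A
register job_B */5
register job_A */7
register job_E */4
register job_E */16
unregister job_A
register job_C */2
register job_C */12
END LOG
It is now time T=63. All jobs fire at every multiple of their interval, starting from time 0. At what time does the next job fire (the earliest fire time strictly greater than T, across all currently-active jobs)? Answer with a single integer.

Answer: 64

Derivation:
Op 1: register job_A */10 -> active={job_A:*/10}
Op 2: register job_D */10 -> active={job_A:*/10, job_D:*/10}
Op 3: register job_A */9 -> active={job_A:*/9, job_D:*/10}
Op 4: register job_B */10 -> active={job_A:*/9, job_B:*/10, job_D:*/10}
Op 5: unregister job_A -> active={job_B:*/10, job_D:*/10}
Op 6: register job_B */5 -> active={job_B:*/5, job_D:*/10}
Op 7: register job_A */7 -> active={job_A:*/7, job_B:*/5, job_D:*/10}
Op 8: register job_E */4 -> active={job_A:*/7, job_B:*/5, job_D:*/10, job_E:*/4}
Op 9: register job_E */16 -> active={job_A:*/7, job_B:*/5, job_D:*/10, job_E:*/16}
Op 10: unregister job_A -> active={job_B:*/5, job_D:*/10, job_E:*/16}
Op 11: register job_C */2 -> active={job_B:*/5, job_C:*/2, job_D:*/10, job_E:*/16}
Op 12: register job_C */12 -> active={job_B:*/5, job_C:*/12, job_D:*/10, job_E:*/16}
  job_B: interval 5, next fire after T=63 is 65
  job_C: interval 12, next fire after T=63 is 72
  job_D: interval 10, next fire after T=63 is 70
  job_E: interval 16, next fire after T=63 is 64
Earliest fire time = 64 (job job_E)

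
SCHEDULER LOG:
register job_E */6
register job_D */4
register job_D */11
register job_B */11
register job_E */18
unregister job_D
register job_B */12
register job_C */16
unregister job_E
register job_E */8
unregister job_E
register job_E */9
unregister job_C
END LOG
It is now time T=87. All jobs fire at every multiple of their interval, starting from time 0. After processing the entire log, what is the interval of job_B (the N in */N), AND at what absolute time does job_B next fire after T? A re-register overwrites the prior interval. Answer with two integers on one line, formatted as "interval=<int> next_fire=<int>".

Answer: interval=12 next_fire=96

Derivation:
Op 1: register job_E */6 -> active={job_E:*/6}
Op 2: register job_D */4 -> active={job_D:*/4, job_E:*/6}
Op 3: register job_D */11 -> active={job_D:*/11, job_E:*/6}
Op 4: register job_B */11 -> active={job_B:*/11, job_D:*/11, job_E:*/6}
Op 5: register job_E */18 -> active={job_B:*/11, job_D:*/11, job_E:*/18}
Op 6: unregister job_D -> active={job_B:*/11, job_E:*/18}
Op 7: register job_B */12 -> active={job_B:*/12, job_E:*/18}
Op 8: register job_C */16 -> active={job_B:*/12, job_C:*/16, job_E:*/18}
Op 9: unregister job_E -> active={job_B:*/12, job_C:*/16}
Op 10: register job_E */8 -> active={job_B:*/12, job_C:*/16, job_E:*/8}
Op 11: unregister job_E -> active={job_B:*/12, job_C:*/16}
Op 12: register job_E */9 -> active={job_B:*/12, job_C:*/16, job_E:*/9}
Op 13: unregister job_C -> active={job_B:*/12, job_E:*/9}
Final interval of job_B = 12
Next fire of job_B after T=87: (87//12+1)*12 = 96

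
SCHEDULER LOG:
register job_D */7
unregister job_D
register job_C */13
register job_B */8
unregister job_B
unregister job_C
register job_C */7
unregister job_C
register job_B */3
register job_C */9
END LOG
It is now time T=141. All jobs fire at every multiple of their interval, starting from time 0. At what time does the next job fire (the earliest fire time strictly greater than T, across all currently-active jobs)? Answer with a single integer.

Answer: 144

Derivation:
Op 1: register job_D */7 -> active={job_D:*/7}
Op 2: unregister job_D -> active={}
Op 3: register job_C */13 -> active={job_C:*/13}
Op 4: register job_B */8 -> active={job_B:*/8, job_C:*/13}
Op 5: unregister job_B -> active={job_C:*/13}
Op 6: unregister job_C -> active={}
Op 7: register job_C */7 -> active={job_C:*/7}
Op 8: unregister job_C -> active={}
Op 9: register job_B */3 -> active={job_B:*/3}
Op 10: register job_C */9 -> active={job_B:*/3, job_C:*/9}
  job_B: interval 3, next fire after T=141 is 144
  job_C: interval 9, next fire after T=141 is 144
Earliest fire time = 144 (job job_B)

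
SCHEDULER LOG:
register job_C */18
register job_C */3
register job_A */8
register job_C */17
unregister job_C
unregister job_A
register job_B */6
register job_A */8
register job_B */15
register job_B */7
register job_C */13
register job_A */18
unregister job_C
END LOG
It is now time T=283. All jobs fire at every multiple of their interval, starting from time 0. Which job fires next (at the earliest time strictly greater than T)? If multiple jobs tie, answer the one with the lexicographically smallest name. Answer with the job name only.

Op 1: register job_C */18 -> active={job_C:*/18}
Op 2: register job_C */3 -> active={job_C:*/3}
Op 3: register job_A */8 -> active={job_A:*/8, job_C:*/3}
Op 4: register job_C */17 -> active={job_A:*/8, job_C:*/17}
Op 5: unregister job_C -> active={job_A:*/8}
Op 6: unregister job_A -> active={}
Op 7: register job_B */6 -> active={job_B:*/6}
Op 8: register job_A */8 -> active={job_A:*/8, job_B:*/6}
Op 9: register job_B */15 -> active={job_A:*/8, job_B:*/15}
Op 10: register job_B */7 -> active={job_A:*/8, job_B:*/7}
Op 11: register job_C */13 -> active={job_A:*/8, job_B:*/7, job_C:*/13}
Op 12: register job_A */18 -> active={job_A:*/18, job_B:*/7, job_C:*/13}
Op 13: unregister job_C -> active={job_A:*/18, job_B:*/7}
  job_A: interval 18, next fire after T=283 is 288
  job_B: interval 7, next fire after T=283 is 287
Earliest = 287, winner (lex tiebreak) = job_B

Answer: job_B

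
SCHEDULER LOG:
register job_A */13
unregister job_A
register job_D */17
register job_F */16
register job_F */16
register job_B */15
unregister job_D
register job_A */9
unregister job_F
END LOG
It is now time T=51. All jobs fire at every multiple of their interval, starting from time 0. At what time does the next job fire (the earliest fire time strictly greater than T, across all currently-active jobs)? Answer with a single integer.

Answer: 54

Derivation:
Op 1: register job_A */13 -> active={job_A:*/13}
Op 2: unregister job_A -> active={}
Op 3: register job_D */17 -> active={job_D:*/17}
Op 4: register job_F */16 -> active={job_D:*/17, job_F:*/16}
Op 5: register job_F */16 -> active={job_D:*/17, job_F:*/16}
Op 6: register job_B */15 -> active={job_B:*/15, job_D:*/17, job_F:*/16}
Op 7: unregister job_D -> active={job_B:*/15, job_F:*/16}
Op 8: register job_A */9 -> active={job_A:*/9, job_B:*/15, job_F:*/16}
Op 9: unregister job_F -> active={job_A:*/9, job_B:*/15}
  job_A: interval 9, next fire after T=51 is 54
  job_B: interval 15, next fire after T=51 is 60
Earliest fire time = 54 (job job_A)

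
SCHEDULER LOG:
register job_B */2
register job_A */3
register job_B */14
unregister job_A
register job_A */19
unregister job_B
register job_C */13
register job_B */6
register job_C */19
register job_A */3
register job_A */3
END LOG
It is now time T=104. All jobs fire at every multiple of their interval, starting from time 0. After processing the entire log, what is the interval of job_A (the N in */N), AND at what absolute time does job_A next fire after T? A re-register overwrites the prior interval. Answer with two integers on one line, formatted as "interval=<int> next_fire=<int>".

Answer: interval=3 next_fire=105

Derivation:
Op 1: register job_B */2 -> active={job_B:*/2}
Op 2: register job_A */3 -> active={job_A:*/3, job_B:*/2}
Op 3: register job_B */14 -> active={job_A:*/3, job_B:*/14}
Op 4: unregister job_A -> active={job_B:*/14}
Op 5: register job_A */19 -> active={job_A:*/19, job_B:*/14}
Op 6: unregister job_B -> active={job_A:*/19}
Op 7: register job_C */13 -> active={job_A:*/19, job_C:*/13}
Op 8: register job_B */6 -> active={job_A:*/19, job_B:*/6, job_C:*/13}
Op 9: register job_C */19 -> active={job_A:*/19, job_B:*/6, job_C:*/19}
Op 10: register job_A */3 -> active={job_A:*/3, job_B:*/6, job_C:*/19}
Op 11: register job_A */3 -> active={job_A:*/3, job_B:*/6, job_C:*/19}
Final interval of job_A = 3
Next fire of job_A after T=104: (104//3+1)*3 = 105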